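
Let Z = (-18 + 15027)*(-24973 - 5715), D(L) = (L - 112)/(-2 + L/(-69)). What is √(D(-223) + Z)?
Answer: 3*I*√14790264231/17 ≈ 21462.0*I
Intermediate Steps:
D(L) = (-112 + L)/(-2 - L/69) (D(L) = (-112 + L)/(-2 + L*(-1/69)) = (-112 + L)/(-2 - L/69))
Z = -460596192 (Z = 15009*(-30688) = -460596192)
√(D(-223) + Z) = √(69*(112 - 1*(-223))/(138 - 223) - 460596192) = √(69*(112 + 223)/(-85) - 460596192) = √(69*(-1/85)*335 - 460596192) = √(-4623/17 - 460596192) = √(-7830139887/17) = 3*I*√14790264231/17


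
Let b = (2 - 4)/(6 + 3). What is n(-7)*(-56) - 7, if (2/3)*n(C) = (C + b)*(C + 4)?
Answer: -1827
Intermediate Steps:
b = -2/9 ≈ -0.22222
n(C) = 3*(4 + C)*(-2/9 + C)/2 (n(C) = 3*((C - 2/9)*(C + 4))/2 = 3*((-2/9 + C)*(4 + C))/2 = 3*((4 + C)*(-2/9 + C))/2 = 3*(4 + C)*(-2/9 + C)/2)
n(-7)*(-56) - 7 = (-4/3 + (3/2)*(-7)² + (17/3)*(-7))*(-56) - 7 = (-4/3 + (3/2)*49 - 119/3)*(-56) - 7 = (-4/3 + 147/2 - 119/3)*(-56) - 7 = (65/2)*(-56) - 7 = -1820 - 7 = -1827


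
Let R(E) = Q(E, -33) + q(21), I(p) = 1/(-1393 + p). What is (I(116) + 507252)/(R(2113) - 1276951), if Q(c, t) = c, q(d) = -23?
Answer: -647760803/1627997497 ≈ -0.39789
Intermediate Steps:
R(E) = -23 + E (R(E) = E - 23 = -23 + E)
(I(116) + 507252)/(R(2113) - 1276951) = (1/(-1393 + 116) + 507252)/((-23 + 2113) - 1276951) = (1/(-1277) + 507252)/(2090 - 1276951) = (-1/1277 + 507252)/(-1274861) = (647760803/1277)*(-1/1274861) = -647760803/1627997497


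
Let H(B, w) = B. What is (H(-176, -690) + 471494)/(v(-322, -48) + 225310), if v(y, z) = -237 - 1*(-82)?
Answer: 471318/225155 ≈ 2.0933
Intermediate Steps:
v(y, z) = -155 (v(y, z) = -237 + 82 = -155)
(H(-176, -690) + 471494)/(v(-322, -48) + 225310) = (-176 + 471494)/(-155 + 225310) = 471318/225155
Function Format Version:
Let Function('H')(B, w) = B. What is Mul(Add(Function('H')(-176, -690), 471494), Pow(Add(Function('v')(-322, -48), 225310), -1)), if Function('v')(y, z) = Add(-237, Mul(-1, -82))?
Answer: Rational(471318, 225155) ≈ 2.0933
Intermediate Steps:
Function('v')(y, z) = -155 (Function('v')(y, z) = Add(-237, 82) = -155)
Mul(Add(Function('H')(-176, -690), 471494), Pow(Add(Function('v')(-322, -48), 225310), -1)) = Mul(Add(-176, 471494), Pow(Add(-155, 225310), -1)) = Mul(471318, Pow(225155, -1)) = Mul(471318, Rational(1, 225155)) = Rational(471318, 225155)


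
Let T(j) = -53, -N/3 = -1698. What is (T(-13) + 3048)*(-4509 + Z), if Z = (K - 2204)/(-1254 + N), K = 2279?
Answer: -3457125505/256 ≈ -1.3504e+7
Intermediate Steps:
N = 5094 (N = -3*(-1698) = 5094)
Z = 5/256 (Z = (2279 - 2204)/(-1254 + 5094) = 75/3840 = 75*(1/3840) = 5/256 ≈ 0.019531)
(T(-13) + 3048)*(-4509 + Z) = (-53 + 3048)*(-4509 + 5/256) = 2995*(-1154299/256) = -3457125505/256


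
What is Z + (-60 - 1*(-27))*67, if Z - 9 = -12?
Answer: -2214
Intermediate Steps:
Z = -3 (Z = 9 - 12 = -3)
Z + (-60 - 1*(-27))*67 = -3 + (-60 - 1*(-27))*67 = -3 + (-60 + 27)*67 = -3 - 33*67 = -3 - 2211 = -2214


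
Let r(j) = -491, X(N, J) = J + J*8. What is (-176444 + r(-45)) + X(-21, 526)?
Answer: -172201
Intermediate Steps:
X(N, J) = 9*J (X(N, J) = J + 8*J = 9*J)
(-176444 + r(-45)) + X(-21, 526) = (-176444 - 491) + 9*526 = -176935 + 4734 = -172201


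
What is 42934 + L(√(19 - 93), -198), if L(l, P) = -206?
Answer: 42728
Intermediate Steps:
42934 + L(√(19 - 93), -198) = 42934 - 206 = 42728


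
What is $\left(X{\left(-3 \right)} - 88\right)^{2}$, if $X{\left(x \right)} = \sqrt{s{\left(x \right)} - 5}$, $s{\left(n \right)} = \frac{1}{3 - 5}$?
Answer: $\frac{\left(176 - i \sqrt{22}\right)^{2}}{4} \approx 7738.5 - 412.76 i$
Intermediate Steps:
$s{\left(n \right)} = - \frac{1}{2}$ ($s{\left(n \right)} = \frac{1}{-2} = - \frac{1}{2}$)
$X{\left(x \right)} = \frac{i \sqrt{22}}{2}$ ($X{\left(x \right)} = \sqrt{- \frac{1}{2} - 5} = \sqrt{- \frac{11}{2}} = \frac{i \sqrt{22}}{2}$)
$\left(X{\left(-3 \right)} - 88\right)^{2} = \left(\frac{i \sqrt{22}}{2} - 88\right)^{2} = \left(-88 + \frac{i \sqrt{22}}{2}\right)^{2}$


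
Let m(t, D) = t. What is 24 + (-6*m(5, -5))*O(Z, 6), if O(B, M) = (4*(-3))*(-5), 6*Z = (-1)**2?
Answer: -1776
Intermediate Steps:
Z = 1/6 (Z = (1/6)*(-1)**2 = (1/6)*1 = 1/6 ≈ 0.16667)
O(B, M) = 60 (O(B, M) = -12*(-5) = 60)
24 + (-6*m(5, -5))*O(Z, 6) = 24 - 6*5*60 = 24 - 30*60 = 24 - 1800 = -1776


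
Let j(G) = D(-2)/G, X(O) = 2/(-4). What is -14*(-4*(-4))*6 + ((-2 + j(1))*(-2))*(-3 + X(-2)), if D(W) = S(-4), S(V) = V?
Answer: -1386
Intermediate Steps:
D(W) = -4
X(O) = -1/2 (X(O) = 2*(-1/4) = -1/2)
j(G) = -4/G
-14*(-4*(-4))*6 + ((-2 + j(1))*(-2))*(-3 + X(-2)) = -14*(-4*(-4))*6 + ((-2 - 4/1)*(-2))*(-3 - 1/2) = -224*6 + ((-2 - 4*1)*(-2))*(-7/2) = -14*96 + ((-2 - 4)*(-2))*(-7/2) = -1344 - 6*(-2)*(-7/2) = -1344 + 12*(-7/2) = -1344 - 42 = -1386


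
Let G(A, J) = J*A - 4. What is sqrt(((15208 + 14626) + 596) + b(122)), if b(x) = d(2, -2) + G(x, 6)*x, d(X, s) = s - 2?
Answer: sqrt(119242) ≈ 345.31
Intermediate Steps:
d(X, s) = -2 + s
G(A, J) = -4 + A*J (G(A, J) = A*J - 4 = -4 + A*J)
b(x) = -4 + x*(-4 + 6*x) (b(x) = (-2 - 2) + (-4 + x*6)*x = -4 + (-4 + 6*x)*x = -4 + x*(-4 + 6*x))
sqrt(((15208 + 14626) + 596) + b(122)) = sqrt(((15208 + 14626) + 596) + (-4 + 2*122*(-2 + 3*122))) = sqrt((29834 + 596) + (-4 + 2*122*(-2 + 366))) = sqrt(30430 + (-4 + 2*122*364)) = sqrt(30430 + (-4 + 88816)) = sqrt(30430 + 88812) = sqrt(119242)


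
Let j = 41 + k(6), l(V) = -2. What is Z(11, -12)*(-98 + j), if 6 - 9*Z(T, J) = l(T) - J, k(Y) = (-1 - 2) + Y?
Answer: 24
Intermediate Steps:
k(Y) = -3 + Y
Z(T, J) = 8/9 + J/9 (Z(T, J) = ⅔ - (-2 - J)/9 = ⅔ + (2/9 + J/9) = 8/9 + J/9)
j = 44 (j = 41 + (-3 + 6) = 41 + 3 = 44)
Z(11, -12)*(-98 + j) = (8/9 + (⅑)*(-12))*(-98 + 44) = (8/9 - 4/3)*(-54) = -4/9*(-54) = 24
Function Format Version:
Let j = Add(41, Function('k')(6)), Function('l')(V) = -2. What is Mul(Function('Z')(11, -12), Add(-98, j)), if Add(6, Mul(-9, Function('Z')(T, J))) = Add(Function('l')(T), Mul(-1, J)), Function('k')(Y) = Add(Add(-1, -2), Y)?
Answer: 24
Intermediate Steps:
Function('k')(Y) = Add(-3, Y)
Function('Z')(T, J) = Add(Rational(8, 9), Mul(Rational(1, 9), J)) (Function('Z')(T, J) = Add(Rational(2, 3), Mul(Rational(-1, 9), Add(-2, Mul(-1, J)))) = Add(Rational(2, 3), Add(Rational(2, 9), Mul(Rational(1, 9), J))) = Add(Rational(8, 9), Mul(Rational(1, 9), J)))
j = 44 (j = Add(41, Add(-3, 6)) = Add(41, 3) = 44)
Mul(Function('Z')(11, -12), Add(-98, j)) = Mul(Add(Rational(8, 9), Mul(Rational(1, 9), -12)), Add(-98, 44)) = Mul(Add(Rational(8, 9), Rational(-4, 3)), -54) = Mul(Rational(-4, 9), -54) = 24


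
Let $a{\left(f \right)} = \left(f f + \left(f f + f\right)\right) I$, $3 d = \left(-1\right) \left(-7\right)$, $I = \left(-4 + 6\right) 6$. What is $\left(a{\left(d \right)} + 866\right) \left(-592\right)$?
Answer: $- \frac{1819808}{3} \approx -6.066 \cdot 10^{5}$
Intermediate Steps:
$I = 12$ ($I = 2 \cdot 6 = 12$)
$d = \frac{7}{3}$ ($d = \frac{\left(-1\right) \left(-7\right)}{3} = \frac{1}{3} \cdot 7 = \frac{7}{3} \approx 2.3333$)
$a{\left(f \right)} = 12 f + 24 f^{2}$ ($a{\left(f \right)} = \left(f f + \left(f f + f\right)\right) 12 = \left(f^{2} + \left(f^{2} + f\right)\right) 12 = \left(f^{2} + \left(f + f^{2}\right)\right) 12 = \left(f + 2 f^{2}\right) 12 = 12 f + 24 f^{2}$)
$\left(a{\left(d \right)} + 866\right) \left(-592\right) = \left(12 \cdot \frac{7}{3} \left(1 + 2 \cdot \frac{7}{3}\right) + 866\right) \left(-592\right) = \left(12 \cdot \frac{7}{3} \left(1 + \frac{14}{3}\right) + 866\right) \left(-592\right) = \left(12 \cdot \frac{7}{3} \cdot \frac{17}{3} + 866\right) \left(-592\right) = \left(\frac{476}{3} + 866\right) \left(-592\right) = \frac{3074}{3} \left(-592\right) = - \frac{1819808}{3}$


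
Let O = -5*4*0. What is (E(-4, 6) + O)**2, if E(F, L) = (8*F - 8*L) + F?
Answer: 7056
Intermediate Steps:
E(F, L) = -8*L + 9*F (E(F, L) = (-8*L + 8*F) + F = -8*L + 9*F)
O = 0 (O = -20*0 = 0)
(E(-4, 6) + O)**2 = ((-8*6 + 9*(-4)) + 0)**2 = ((-48 - 36) + 0)**2 = (-84 + 0)**2 = (-84)**2 = 7056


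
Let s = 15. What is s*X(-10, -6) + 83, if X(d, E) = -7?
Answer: -22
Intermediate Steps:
s*X(-10, -6) + 83 = 15*(-7) + 83 = -105 + 83 = -22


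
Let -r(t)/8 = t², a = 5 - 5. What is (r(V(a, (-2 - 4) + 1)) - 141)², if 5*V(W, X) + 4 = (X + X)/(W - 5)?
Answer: 12652249/625 ≈ 20244.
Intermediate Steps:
a = 0
V(W, X) = -⅘ + 2*X/(5*(-5 + W)) (V(W, X) = -⅘ + ((X + X)/(W - 5))/5 = -⅘ + ((2*X)/(-5 + W))/5 = -⅘ + (2*X/(-5 + W))/5 = -⅘ + 2*X/(5*(-5 + W)))
r(t) = -8*t²
(r(V(a, (-2 - 4) + 1)) - 141)² = (-8*4*(10 + ((-2 - 4) + 1) - 2*0)²/(25*(-5 + 0)²) - 141)² = (-8*4*(10 + (-6 + 1) + 0)²/625 - 141)² = (-8*4*(10 - 5 + 0)²/625 - 141)² = (-8*((⅖)*(-⅕)*5)² - 141)² = (-8*(-⅖)² - 141)² = (-8*4/25 - 141)² = (-32/25 - 141)² = (-3557/25)² = 12652249/625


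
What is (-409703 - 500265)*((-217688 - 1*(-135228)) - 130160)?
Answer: 193477396160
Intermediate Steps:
(-409703 - 500265)*((-217688 - 1*(-135228)) - 130160) = -909968*((-217688 + 135228) - 130160) = -909968*(-82460 - 130160) = -909968*(-212620) = 193477396160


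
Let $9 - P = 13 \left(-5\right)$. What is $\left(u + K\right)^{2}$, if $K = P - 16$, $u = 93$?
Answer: $22801$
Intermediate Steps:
$P = 74$ ($P = 9 - 13 \left(-5\right) = 9 - -65 = 9 + 65 = 74$)
$K = 58$ ($K = 74 - 16 = 58$)
$\left(u + K\right)^{2} = \left(93 + 58\right)^{2} = 151^{2} = 22801$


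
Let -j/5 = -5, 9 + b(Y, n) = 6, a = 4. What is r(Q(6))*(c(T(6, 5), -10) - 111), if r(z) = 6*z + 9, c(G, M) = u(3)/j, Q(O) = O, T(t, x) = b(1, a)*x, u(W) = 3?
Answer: -24948/5 ≈ -4989.6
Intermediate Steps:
b(Y, n) = -3 (b(Y, n) = -9 + 6 = -3)
T(t, x) = -3*x
j = 25 (j = -5*(-5) = 25)
c(G, M) = 3/25
r(z) = 9 + 6*z
r(Q(6))*(c(T(6, 5), -10) - 111) = (9 + 6*6)*(3/25 - 111) = (9 + 36)*(-2772/25) = 45*(-2772/25) = -24948/5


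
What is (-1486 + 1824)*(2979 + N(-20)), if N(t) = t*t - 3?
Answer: 1141088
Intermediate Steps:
N(t) = -3 + t² (N(t) = t² - 3 = -3 + t²)
(-1486 + 1824)*(2979 + N(-20)) = (-1486 + 1824)*(2979 + (-3 + (-20)²)) = 338*(2979 + (-3 + 400)) = 338*(2979 + 397) = 338*3376 = 1141088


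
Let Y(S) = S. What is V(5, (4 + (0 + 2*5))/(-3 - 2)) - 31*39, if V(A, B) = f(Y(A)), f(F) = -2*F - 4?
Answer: -1223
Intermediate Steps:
f(F) = -4 - 2*F
V(A, B) = -4 - 2*A
V(5, (4 + (0 + 2*5))/(-3 - 2)) - 31*39 = (-4 - 2*5) - 31*39 = (-4 - 10) - 1209 = -14 - 1209 = -1223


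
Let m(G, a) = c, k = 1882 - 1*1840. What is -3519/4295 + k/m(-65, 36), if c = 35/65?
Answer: 331491/4295 ≈ 77.181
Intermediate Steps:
k = 42 (k = 1882 - 1840 = 42)
c = 7/13 (c = 35*(1/65) = 7/13 ≈ 0.53846)
m(G, a) = 7/13
-3519/4295 + k/m(-65, 36) = -3519/4295 + 42/(7/13) = -3519*1/4295 + 42*(13/7) = -3519/4295 + 78 = 331491/4295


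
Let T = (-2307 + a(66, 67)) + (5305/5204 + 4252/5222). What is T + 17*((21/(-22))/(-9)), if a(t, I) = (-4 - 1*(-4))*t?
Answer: -1032810263599/448392252 ≈ -2303.4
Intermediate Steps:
a(t, I) = 0 (a(t, I) = (-4 + 4)*t = 0*t = 0)
T = -31321779649/13587644 (T = (-2307 + 0) + (5305/5204 + 4252/5222) = -2307 + (5305*(1/5204) + 4252*(1/5222)) = -2307 + (5305/5204 + 2126/2611) = -2307 + 24915059/13587644 = -31321779649/13587644 ≈ -2305.2)
T + 17*((21/(-22))/(-9)) = -31321779649/13587644 + 17*((21/(-22))/(-9)) = -31321779649/13587644 + 17*((21*(-1/22))*(-⅑)) = -31321779649/13587644 + 17*(-21/22*(-⅑)) = -31321779649/13587644 + 17*(7/66) = -31321779649/13587644 + 119/66 = -1032810263599/448392252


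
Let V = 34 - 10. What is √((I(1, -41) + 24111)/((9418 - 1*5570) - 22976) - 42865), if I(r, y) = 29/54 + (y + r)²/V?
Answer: 7*I*√720180236059/28692 ≈ 207.04*I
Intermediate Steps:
V = 24
I(r, y) = 29/54 + (r + y)²/24 (I(r, y) = 29/54 + (y + r)²/24 = 29*(1/54) + (r + y)²*(1/24) = 29/54 + (r + y)²/24)
√((I(1, -41) + 24111)/((9418 - 1*5570) - 22976) - 42865) = √(((29/54 + (1 - 41)²/24) + 24111)/((9418 - 1*5570) - 22976) - 42865) = √(((29/54 + (1/24)*(-40)²) + 24111)/((9418 - 5570) - 22976) - 42865) = √(((29/54 + (1/24)*1600) + 24111)/(3848 - 22976) - 42865) = √(((29/54 + 200/3) + 24111)/(-19128) - 42865) = √((3629/54 + 24111)*(-1/19128) - 42865) = √((1305623/54)*(-1/19128) - 42865) = √(-1305623/1032912 - 42865) = √(-44277078503/1032912) = 7*I*√720180236059/28692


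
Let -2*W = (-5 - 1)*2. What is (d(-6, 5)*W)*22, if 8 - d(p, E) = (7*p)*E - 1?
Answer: 28908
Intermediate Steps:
d(p, E) = 9 - 7*E*p (d(p, E) = 8 - ((7*p)*E - 1) = 8 - (7*E*p - 1) = 8 - (-1 + 7*E*p) = 8 + (1 - 7*E*p) = 9 - 7*E*p)
W = 6 (W = -(-5 - 1)*2/2 = -(-3)*2 = -½*(-12) = 6)
(d(-6, 5)*W)*22 = ((9 - 7*5*(-6))*6)*22 = ((9 + 210)*6)*22 = (219*6)*22 = 1314*22 = 28908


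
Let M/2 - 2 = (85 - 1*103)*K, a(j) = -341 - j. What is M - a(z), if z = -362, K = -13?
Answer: 451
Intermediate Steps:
M = 472 (M = 4 + 2*((85 - 1*103)*(-13)) = 4 + 2*((85 - 103)*(-13)) = 4 + 2*(-18*(-13)) = 4 + 2*234 = 4 + 468 = 472)
M - a(z) = 472 - (-341 - 1*(-362)) = 472 - (-341 + 362) = 472 - 1*21 = 472 - 21 = 451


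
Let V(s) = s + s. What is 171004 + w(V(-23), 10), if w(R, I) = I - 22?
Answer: 170992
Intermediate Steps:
V(s) = 2*s
w(R, I) = -22 + I
171004 + w(V(-23), 10) = 171004 + (-22 + 10) = 171004 - 12 = 170992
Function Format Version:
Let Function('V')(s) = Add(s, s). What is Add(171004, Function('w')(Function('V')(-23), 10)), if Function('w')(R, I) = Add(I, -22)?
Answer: 170992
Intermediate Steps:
Function('V')(s) = Mul(2, s)
Function('w')(R, I) = Add(-22, I)
Add(171004, Function('w')(Function('V')(-23), 10)) = Add(171004, Add(-22, 10)) = Add(171004, -12) = 170992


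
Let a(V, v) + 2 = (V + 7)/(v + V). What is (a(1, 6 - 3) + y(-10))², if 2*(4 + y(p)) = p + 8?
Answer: 25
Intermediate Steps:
a(V, v) = -2 + (7 + V)/(V + v) (a(V, v) = -2 + (V + 7)/(v + V) = -2 + (7 + V)/(V + v))
y(p) = p/2 (y(p) = -4 + (p + 8)/2 = -4 + (8 + p)/2 = -4 + (4 + p/2) = p/2)
(a(1, 6 - 3) + y(-10))² = ((7 - 1*1 - 2*(6 - 3))/(1 + (6 - 3)) + (½)*(-10))² = ((7 - 1 - 2*3)/(1 + 3) - 5)² = ((7 - 1 - 6)/4 - 5)² = ((¼)*0 - 5)² = (0 - 5)² = (-5)² = 25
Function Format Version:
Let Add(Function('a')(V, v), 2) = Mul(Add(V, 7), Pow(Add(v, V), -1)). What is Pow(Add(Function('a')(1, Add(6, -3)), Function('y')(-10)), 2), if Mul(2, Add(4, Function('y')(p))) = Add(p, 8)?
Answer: 25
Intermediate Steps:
Function('a')(V, v) = Add(-2, Mul(Pow(Add(V, v), -1), Add(7, V))) (Function('a')(V, v) = Add(-2, Mul(Add(V, 7), Pow(Add(v, V), -1))) = Add(-2, Mul(Add(7, V), Pow(Add(V, v), -1))) = Add(-2, Mul(Pow(Add(V, v), -1), Add(7, V))))
Function('y')(p) = Mul(Rational(1, 2), p) (Function('y')(p) = Add(-4, Mul(Rational(1, 2), Add(p, 8))) = Add(-4, Mul(Rational(1, 2), Add(8, p))) = Add(-4, Add(4, Mul(Rational(1, 2), p))) = Mul(Rational(1, 2), p))
Pow(Add(Function('a')(1, Add(6, -3)), Function('y')(-10)), 2) = Pow(Add(Mul(Pow(Add(1, Add(6, -3)), -1), Add(7, Mul(-1, 1), Mul(-2, Add(6, -3)))), Mul(Rational(1, 2), -10)), 2) = Pow(Add(Mul(Pow(Add(1, 3), -1), Add(7, -1, Mul(-2, 3))), -5), 2) = Pow(Add(Mul(Pow(4, -1), Add(7, -1, -6)), -5), 2) = Pow(Add(Mul(Rational(1, 4), 0), -5), 2) = Pow(Add(0, -5), 2) = Pow(-5, 2) = 25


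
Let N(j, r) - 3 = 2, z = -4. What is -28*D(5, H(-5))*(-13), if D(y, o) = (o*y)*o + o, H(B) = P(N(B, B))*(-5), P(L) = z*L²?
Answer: 455182000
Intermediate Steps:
N(j, r) = 5 (N(j, r) = 3 + 2 = 5)
P(L) = -4*L²
H(B) = 500 (H(B) = -4*5²*(-5) = -4*25*(-5) = -100*(-5) = 500)
D(y, o) = o + y*o² (D(y, o) = y*o² + o = o + y*o²)
-28*D(5, H(-5))*(-13) = -14000*(1 + 500*5)*(-13) = -14000*(1 + 2500)*(-13) = -14000*2501*(-13) = -28*1250500*(-13) = -35014000*(-13) = 455182000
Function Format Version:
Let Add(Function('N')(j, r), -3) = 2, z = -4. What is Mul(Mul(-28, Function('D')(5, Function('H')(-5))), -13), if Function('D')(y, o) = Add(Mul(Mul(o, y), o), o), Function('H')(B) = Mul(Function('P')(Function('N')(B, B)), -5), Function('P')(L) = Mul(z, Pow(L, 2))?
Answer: 455182000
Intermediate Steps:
Function('N')(j, r) = 5 (Function('N')(j, r) = Add(3, 2) = 5)
Function('P')(L) = Mul(-4, Pow(L, 2))
Function('H')(B) = 500 (Function('H')(B) = Mul(Mul(-4, Pow(5, 2)), -5) = Mul(Mul(-4, 25), -5) = Mul(-100, -5) = 500)
Function('D')(y, o) = Add(o, Mul(y, Pow(o, 2))) (Function('D')(y, o) = Add(Mul(y, Pow(o, 2)), o) = Add(o, Mul(y, Pow(o, 2))))
Mul(Mul(-28, Function('D')(5, Function('H')(-5))), -13) = Mul(Mul(-28, Mul(500, Add(1, Mul(500, 5)))), -13) = Mul(Mul(-28, Mul(500, Add(1, 2500))), -13) = Mul(Mul(-28, Mul(500, 2501)), -13) = Mul(Mul(-28, 1250500), -13) = Mul(-35014000, -13) = 455182000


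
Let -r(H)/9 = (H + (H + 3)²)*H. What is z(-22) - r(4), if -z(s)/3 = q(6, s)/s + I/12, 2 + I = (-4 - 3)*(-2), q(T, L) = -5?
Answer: 41895/22 ≈ 1904.3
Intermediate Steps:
I = 12 (I = -2 + (-4 - 3)*(-2) = -2 - 7*(-2) = -2 + 14 = 12)
z(s) = -3 + 15/s (z(s) = -3*(-5/s + 12/12) = -3*(-5/s + 12*(1/12)) = -3*(-5/s + 1) = -3*(1 - 5/s) = -3 + 15/s)
r(H) = -9*H*(H + (3 + H)²) (r(H) = -9*(H + (H + 3)²)*H = -9*(H + (3 + H)²)*H = -9*H*(H + (3 + H)²))
z(-22) - r(4) = (-3 + 15/(-22)) - (-9)*4*(4 + (3 + 4)²) = (-3 + 15*(-1/22)) - (-9)*4*(4 + 7²) = (-3 - 15/22) - (-9)*4*(4 + 49) = -81/22 - (-9)*4*53 = -81/22 - 1*(-1908) = -81/22 + 1908 = 41895/22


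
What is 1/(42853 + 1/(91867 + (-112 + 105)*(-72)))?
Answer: 92371/3958374464 ≈ 2.3336e-5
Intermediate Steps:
1/(42853 + 1/(91867 + (-112 + 105)*(-72))) = 1/(42853 + 1/(91867 - 7*(-72))) = 1/(42853 + 1/(91867 + 504)) = 1/(42853 + 1/92371) = 1/(3958374464/92371) = 92371/3958374464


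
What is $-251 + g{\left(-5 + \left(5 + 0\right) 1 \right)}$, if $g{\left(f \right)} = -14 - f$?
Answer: $-265$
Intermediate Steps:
$-251 + g{\left(-5 + \left(5 + 0\right) 1 \right)} = -251 - \left(9 + \left(5 + 0\right) 1\right) = -251 - \left(9 + 5\right) = -251 - 14 = -265$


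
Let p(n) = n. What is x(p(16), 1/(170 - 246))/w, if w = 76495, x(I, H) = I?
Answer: 16/76495 ≈ 0.00020916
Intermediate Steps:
x(p(16), 1/(170 - 246))/w = 16/76495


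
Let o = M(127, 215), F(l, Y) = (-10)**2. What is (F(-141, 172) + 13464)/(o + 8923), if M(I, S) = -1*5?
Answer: 6782/4459 ≈ 1.5210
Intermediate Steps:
F(l, Y) = 100
M(I, S) = -5
o = -5
(F(-141, 172) + 13464)/(o + 8923) = (100 + 13464)/(-5 + 8923) = 13564/8918 = 13564*(1/8918) = 6782/4459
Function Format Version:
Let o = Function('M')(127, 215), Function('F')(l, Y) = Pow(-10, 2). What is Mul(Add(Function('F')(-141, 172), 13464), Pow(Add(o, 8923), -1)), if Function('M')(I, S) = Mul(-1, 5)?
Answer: Rational(6782, 4459) ≈ 1.5210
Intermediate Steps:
Function('F')(l, Y) = 100
Function('M')(I, S) = -5
o = -5
Mul(Add(Function('F')(-141, 172), 13464), Pow(Add(o, 8923), -1)) = Mul(Add(100, 13464), Pow(Add(-5, 8923), -1)) = Mul(13564, Pow(8918, -1)) = Mul(13564, Rational(1, 8918)) = Rational(6782, 4459)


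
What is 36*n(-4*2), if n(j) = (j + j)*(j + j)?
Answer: 9216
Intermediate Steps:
n(j) = 4*j² (n(j) = (2*j)*(2*j) = 4*j²)
36*n(-4*2) = 36*(4*(-4*2)²) = 36*(4*(-8)²) = 36*(4*64) = 36*256 = 9216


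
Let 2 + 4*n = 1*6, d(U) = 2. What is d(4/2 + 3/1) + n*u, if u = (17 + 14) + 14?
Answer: 47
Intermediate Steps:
n = 1 (n = -½ + (1*6)/4 = -½ + (¼)*6 = -½ + 3/2 = 1)
u = 45 (u = 31 + 14 = 45)
d(4/2 + 3/1) + n*u = 2 + 1*45 = 2 + 45 = 47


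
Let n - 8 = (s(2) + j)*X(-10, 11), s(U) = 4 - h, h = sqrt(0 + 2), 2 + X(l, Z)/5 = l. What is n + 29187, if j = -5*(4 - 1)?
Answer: 29855 + 60*sqrt(2) ≈ 29940.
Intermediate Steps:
X(l, Z) = -10 + 5*l
h = sqrt(2) ≈ 1.4142
j = -15 (j = -5*3 = -15)
s(U) = 4 - sqrt(2)
n = 668 + 60*sqrt(2) (n = 8 + ((4 - sqrt(2)) - 15)*(-10 + 5*(-10)) = 8 + (-11 - sqrt(2))*(-10 - 50) = 8 + (-11 - sqrt(2))*(-60) = 8 + (660 + 60*sqrt(2)) = 668 + 60*sqrt(2) ≈ 752.85)
n + 29187 = (668 + 60*sqrt(2)) + 29187 = 29855 + 60*sqrt(2)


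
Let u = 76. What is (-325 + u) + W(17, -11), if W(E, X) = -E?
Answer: -266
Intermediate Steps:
(-325 + u) + W(17, -11) = (-325 + 76) - 1*17 = -249 - 17 = -266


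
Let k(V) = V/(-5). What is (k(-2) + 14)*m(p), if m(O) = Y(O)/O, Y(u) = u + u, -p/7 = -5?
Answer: 144/5 ≈ 28.800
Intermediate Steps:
p = 35 (p = -7*(-5) = 35)
Y(u) = 2*u
k(V) = -V/5 (k(V) = V*(-1/5) = -V/5)
m(O) = 2 (m(O) = (2*O)/O = 2)
(k(-2) + 14)*m(p) = (-1/5*(-2) + 14)*2 = (2/5 + 14)*2 = (72/5)*2 = 144/5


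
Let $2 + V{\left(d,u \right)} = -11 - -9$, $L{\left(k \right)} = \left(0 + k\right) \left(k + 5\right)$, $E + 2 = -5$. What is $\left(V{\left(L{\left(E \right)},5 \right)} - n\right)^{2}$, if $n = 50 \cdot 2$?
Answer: $10816$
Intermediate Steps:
$E = -7$ ($E = -2 - 5 = -7$)
$L{\left(k \right)} = k \left(5 + k\right)$
$V{\left(d,u \right)} = -4$ ($V{\left(d,u \right)} = -2 - 2 = -4$)
$n = 100$
$\left(V{\left(L{\left(E \right)},5 \right)} - n\right)^{2} = \left(-4 - 100\right)^{2} = \left(-104\right)^{2} = 10816$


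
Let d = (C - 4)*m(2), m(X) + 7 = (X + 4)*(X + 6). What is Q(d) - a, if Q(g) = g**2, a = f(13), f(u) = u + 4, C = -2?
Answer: 60499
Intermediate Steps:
f(u) = 4 + u
m(X) = -7 + (4 + X)*(6 + X) (m(X) = -7 + (X + 4)*(X + 6) = -7 + (4 + X)*(6 + X))
a = 17 (a = 4 + 13 = 17)
d = -246 (d = (-2 - 4)*(17 + 2**2 + 10*2) = -6*(17 + 4 + 20) = -6*41 = -246)
Q(d) - a = (-246)**2 - 1*17 = 60516 - 17 = 60499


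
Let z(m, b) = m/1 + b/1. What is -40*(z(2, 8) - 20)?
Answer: 400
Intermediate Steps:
z(m, b) = b + m (z(m, b) = m*1 + b*1 = m + b = b + m)
-40*(z(2, 8) - 20) = -40*((8 + 2) - 20) = -40*(10 - 20) = -40*(-10) = 400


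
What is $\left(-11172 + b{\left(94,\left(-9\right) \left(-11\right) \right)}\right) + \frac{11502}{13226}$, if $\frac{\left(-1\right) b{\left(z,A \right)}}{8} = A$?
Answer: $- \frac{79112181}{6613} \approx -11963.0$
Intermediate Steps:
$b{\left(z,A \right)} = - 8 A$
$\left(-11172 + b{\left(94,\left(-9\right) \left(-11\right) \right)}\right) + \frac{11502}{13226} = \left(-11172 - 8 \left(\left(-9\right) \left(-11\right)\right)\right) + \frac{11502}{13226} = \left(-11172 - 792\right) + 11502 \cdot \frac{1}{13226} = \left(-11172 - 792\right) + \frac{5751}{6613} = -11964 + \frac{5751}{6613} = - \frac{79112181}{6613}$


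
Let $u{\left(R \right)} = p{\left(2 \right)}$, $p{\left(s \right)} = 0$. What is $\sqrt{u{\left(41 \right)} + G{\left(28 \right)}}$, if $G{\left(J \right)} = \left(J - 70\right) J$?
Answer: $14 i \sqrt{6} \approx 34.293 i$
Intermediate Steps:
$u{\left(R \right)} = 0$
$G{\left(J \right)} = J \left(-70 + J\right)$ ($G{\left(J \right)} = \left(-70 + J\right) J = J \left(-70 + J\right)$)
$\sqrt{u{\left(41 \right)} + G{\left(28 \right)}} = \sqrt{0 + 28 \left(-70 + 28\right)} = \sqrt{0 + 28 \left(-42\right)} = \sqrt{0 - 1176} = \sqrt{-1176} = 14 i \sqrt{6}$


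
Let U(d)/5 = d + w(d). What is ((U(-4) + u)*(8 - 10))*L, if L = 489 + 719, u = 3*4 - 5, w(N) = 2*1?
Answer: 7248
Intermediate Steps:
w(N) = 2
U(d) = 10 + 5*d (U(d) = 5*(d + 2) = 5*(2 + d) = 10 + 5*d)
u = 7 (u = 12 - 5 = 7)
L = 1208
((U(-4) + u)*(8 - 10))*L = (((10 + 5*(-4)) + 7)*(8 - 10))*1208 = (((10 - 20) + 7)*(-2))*1208 = ((-10 + 7)*(-2))*1208 = -3*(-2)*1208 = 6*1208 = 7248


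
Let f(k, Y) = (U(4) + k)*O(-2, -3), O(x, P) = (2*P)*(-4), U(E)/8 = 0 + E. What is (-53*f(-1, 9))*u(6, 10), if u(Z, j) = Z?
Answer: -236592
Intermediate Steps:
U(E) = 8*E (U(E) = 8*(0 + E) = 8*E)
O(x, P) = -8*P
f(k, Y) = 768 + 24*k (f(k, Y) = (8*4 + k)*(-8*(-3)) = (32 + k)*24 = 768 + 24*k)
(-53*f(-1, 9))*u(6, 10) = -53*(768 + 24*(-1))*6 = -53*(768 - 24)*6 = -53*744*6 = -39432*6 = -236592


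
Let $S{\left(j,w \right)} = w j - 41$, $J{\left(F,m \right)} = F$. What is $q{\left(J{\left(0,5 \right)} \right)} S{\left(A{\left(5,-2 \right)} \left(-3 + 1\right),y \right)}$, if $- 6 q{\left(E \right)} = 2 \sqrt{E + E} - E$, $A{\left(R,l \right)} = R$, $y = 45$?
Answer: $0$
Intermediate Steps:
$q{\left(E \right)} = \frac{E}{6} - \frac{\sqrt{2} \sqrt{E}}{3}$ ($q{\left(E \right)} = - \frac{2 \sqrt{E + E} - E}{6} = - \frac{2 \sqrt{2 E} - E}{6} = - \frac{2 \sqrt{2} \sqrt{E} - E}{6} = - \frac{- E + 2 \sqrt{2} \sqrt{E}}{6} = \frac{E}{6} - \frac{\sqrt{2} \sqrt{E}}{3}$)
$S{\left(j,w \right)} = -41 + j w$ ($S{\left(j,w \right)} = j w - 41 = -41 + j w$)
$q{\left(J{\left(0,5 \right)} \right)} S{\left(A{\left(5,-2 \right)} \left(-3 + 1\right),y \right)} = \left(\frac{1}{6} \cdot 0 - \frac{\sqrt{2} \sqrt{0}}{3}\right) \left(-41 + 5 \left(-3 + 1\right) 45\right) = \left(0 - \frac{1}{3} \sqrt{2} \cdot 0\right) \left(-41 + 5 \left(-2\right) 45\right) = \left(0 + 0\right) \left(-41 - 450\right) = 0 \left(-41 - 450\right) = 0 \left(-491\right) = 0$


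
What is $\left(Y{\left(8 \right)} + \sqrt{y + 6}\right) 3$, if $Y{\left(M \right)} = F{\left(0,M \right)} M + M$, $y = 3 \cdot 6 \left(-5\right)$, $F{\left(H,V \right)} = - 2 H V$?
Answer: $24 + 6 i \sqrt{21} \approx 24.0 + 27.495 i$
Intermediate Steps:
$F{\left(H,V \right)} = - 2 H V$
$y = -90$ ($y = 18 \left(-5\right) = -90$)
$Y{\left(M \right)} = M$ ($Y{\left(M \right)} = \left(-2\right) 0 M M + M = 0 M + M = 0 + M = M$)
$\left(Y{\left(8 \right)} + \sqrt{y + 6}\right) 3 = \left(8 + \sqrt{-90 + 6}\right) 3 = \left(8 + \sqrt{-84}\right) 3 = \left(8 + 2 i \sqrt{21}\right) 3 = 24 + 6 i \sqrt{21}$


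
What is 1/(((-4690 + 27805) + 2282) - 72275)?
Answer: -1/46878 ≈ -2.1332e-5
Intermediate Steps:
1/(((-4690 + 27805) + 2282) - 72275) = 1/((23115 + 2282) - 72275) = 1/(25397 - 72275) = 1/(-46878) = -1/46878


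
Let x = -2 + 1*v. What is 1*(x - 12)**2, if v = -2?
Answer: 256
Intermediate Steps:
x = -4 (x = -2 + 1*(-2) = -2 - 2 = -4)
1*(x - 12)**2 = 1*(-4 - 12)**2 = 1*(-16)**2 = 1*256 = 256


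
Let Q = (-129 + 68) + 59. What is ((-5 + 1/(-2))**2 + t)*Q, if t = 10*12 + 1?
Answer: -605/2 ≈ -302.50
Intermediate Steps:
t = 121 (t = 120 + 1 = 121)
Q = -2 (Q = -61 + 59 = -2)
((-5 + 1/(-2))**2 + t)*Q = ((-5 + 1/(-2))**2 + 121)*(-2) = ((-5 - 1/2)**2 + 121)*(-2) = ((-11/2)**2 + 121)*(-2) = (121/4 + 121)*(-2) = (605/4)*(-2) = -605/2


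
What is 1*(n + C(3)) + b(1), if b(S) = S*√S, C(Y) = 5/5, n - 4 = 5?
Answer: 11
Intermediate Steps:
n = 9 (n = 4 + 5 = 9)
C(Y) = 1 (C(Y) = 5*(⅕) = 1)
b(S) = S^(3/2)
1*(n + C(3)) + b(1) = 1*(9 + 1) + 1^(3/2) = 1*10 + 1 = 10 + 1 = 11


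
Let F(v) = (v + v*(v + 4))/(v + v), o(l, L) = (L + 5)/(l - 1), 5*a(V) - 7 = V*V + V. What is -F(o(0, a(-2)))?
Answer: 9/10 ≈ 0.90000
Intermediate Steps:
a(V) = 7/5 + V/5 + V²/5 (a(V) = 7/5 + (V*V + V)/5 = 7/5 + (V² + V)/5 = 7/5 + (V + V²)/5 = 7/5 + (V/5 + V²/5) = 7/5 + V/5 + V²/5)
o(l, L) = (5 + L)/(-1 + l)
F(v) = (v + v*(4 + v))/(2*v) (F(v) = (v + v*(4 + v))/((2*v)) = (v + v*(4 + v))*(1/(2*v)) = (v + v*(4 + v))/(2*v))
-F(o(0, a(-2))) = -(5/2 + ((5 + (7/5 + (⅕)*(-2) + (⅕)*(-2)²))/(-1 + 0))/2) = -(5/2 + ((5 + (7/5 - ⅖ + (⅕)*4))/(-1))/2) = -(5/2 + (-(5 + (7/5 - ⅖ + ⅘)))/2) = -(5/2 + (-(5 + 9/5))/2) = -(5/2 + (-1*34/5)/2) = -(5/2 + (½)*(-34/5)) = -(5/2 - 17/5) = -1*(-9/10) = 9/10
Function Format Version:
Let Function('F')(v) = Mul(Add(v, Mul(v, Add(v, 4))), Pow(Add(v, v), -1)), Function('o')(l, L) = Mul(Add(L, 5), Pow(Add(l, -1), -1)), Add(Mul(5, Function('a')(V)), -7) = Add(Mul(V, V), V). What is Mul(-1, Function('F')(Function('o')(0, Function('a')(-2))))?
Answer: Rational(9, 10) ≈ 0.90000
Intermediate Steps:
Function('a')(V) = Add(Rational(7, 5), Mul(Rational(1, 5), V), Mul(Rational(1, 5), Pow(V, 2))) (Function('a')(V) = Add(Rational(7, 5), Mul(Rational(1, 5), Add(Mul(V, V), V))) = Add(Rational(7, 5), Mul(Rational(1, 5), Add(Pow(V, 2), V))) = Add(Rational(7, 5), Mul(Rational(1, 5), Add(V, Pow(V, 2)))) = Add(Rational(7, 5), Add(Mul(Rational(1, 5), V), Mul(Rational(1, 5), Pow(V, 2)))) = Add(Rational(7, 5), Mul(Rational(1, 5), V), Mul(Rational(1, 5), Pow(V, 2))))
Function('o')(l, L) = Mul(Pow(Add(-1, l), -1), Add(5, L)) (Function('o')(l, L) = Mul(Add(5, L), Pow(Add(-1, l), -1)) = Mul(Pow(Add(-1, l), -1), Add(5, L)))
Function('F')(v) = Mul(Rational(1, 2), Pow(v, -1), Add(v, Mul(v, Add(4, v)))) (Function('F')(v) = Mul(Add(v, Mul(v, Add(4, v))), Pow(Mul(2, v), -1)) = Mul(Add(v, Mul(v, Add(4, v))), Mul(Rational(1, 2), Pow(v, -1))) = Mul(Rational(1, 2), Pow(v, -1), Add(v, Mul(v, Add(4, v)))))
Mul(-1, Function('F')(Function('o')(0, Function('a')(-2)))) = Mul(-1, Add(Rational(5, 2), Mul(Rational(1, 2), Mul(Pow(Add(-1, 0), -1), Add(5, Add(Rational(7, 5), Mul(Rational(1, 5), -2), Mul(Rational(1, 5), Pow(-2, 2)))))))) = Mul(-1, Add(Rational(5, 2), Mul(Rational(1, 2), Mul(Pow(-1, -1), Add(5, Add(Rational(7, 5), Rational(-2, 5), Mul(Rational(1, 5), 4))))))) = Mul(-1, Add(Rational(5, 2), Mul(Rational(1, 2), Mul(-1, Add(5, Add(Rational(7, 5), Rational(-2, 5), Rational(4, 5))))))) = Mul(-1, Add(Rational(5, 2), Mul(Rational(1, 2), Mul(-1, Add(5, Rational(9, 5)))))) = Mul(-1, Add(Rational(5, 2), Mul(Rational(1, 2), Mul(-1, Rational(34, 5))))) = Mul(-1, Add(Rational(5, 2), Mul(Rational(1, 2), Rational(-34, 5)))) = Mul(-1, Add(Rational(5, 2), Rational(-17, 5))) = Mul(-1, Rational(-9, 10)) = Rational(9, 10)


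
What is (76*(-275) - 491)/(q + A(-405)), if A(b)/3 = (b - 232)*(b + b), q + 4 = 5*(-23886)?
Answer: -21391/1428476 ≈ -0.014975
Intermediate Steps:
q = -119434 (q = -4 + 5*(-23886) = -4 - 119430 = -119434)
A(b) = 6*b*(-232 + b) (A(b) = 3*((b - 232)*(b + b)) = 3*((-232 + b)*(2*b)) = 3*(2*b*(-232 + b)) = 6*b*(-232 + b))
(76*(-275) - 491)/(q + A(-405)) = (76*(-275) - 491)/(-119434 + 6*(-405)*(-232 - 405)) = (-20900 - 491)/(-119434 + 6*(-405)*(-637)) = -21391/(-119434 + 1547910) = -21391/1428476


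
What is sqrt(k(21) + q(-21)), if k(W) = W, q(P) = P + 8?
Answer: 2*sqrt(2) ≈ 2.8284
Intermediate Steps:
q(P) = 8 + P
sqrt(k(21) + q(-21)) = sqrt(21 + (8 - 21)) = sqrt(21 - 13) = sqrt(8) = 2*sqrt(2)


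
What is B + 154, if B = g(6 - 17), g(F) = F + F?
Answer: 132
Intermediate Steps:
g(F) = 2*F
B = -22 (B = 2*(6 - 17) = 2*(-11) = -22)
B + 154 = -22 + 154 = 132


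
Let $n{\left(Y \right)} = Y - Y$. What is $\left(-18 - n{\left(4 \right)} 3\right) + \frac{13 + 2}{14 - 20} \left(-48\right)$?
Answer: $102$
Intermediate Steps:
$n{\left(Y \right)} = 0$
$\left(-18 - n{\left(4 \right)} 3\right) + \frac{13 + 2}{14 - 20} \left(-48\right) = \left(-18 - 0 \cdot 3\right) + \frac{13 + 2}{14 - 20} \left(-48\right) = \left(-18 - 0\right) + \frac{15}{-6} \left(-48\right) = \left(-18 + 0\right) + 15 \left(- \frac{1}{6}\right) \left(-48\right) = -18 - -120 = -18 + 120 = 102$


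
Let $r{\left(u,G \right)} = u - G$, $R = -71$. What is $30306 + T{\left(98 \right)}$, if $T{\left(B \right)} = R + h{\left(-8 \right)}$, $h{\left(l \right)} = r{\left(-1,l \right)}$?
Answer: $30242$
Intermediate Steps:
$h{\left(l \right)} = -1 - l$
$T{\left(B \right)} = -64$ ($T{\left(B \right)} = -71 - -7 = -71 + \left(-1 + 8\right) = -71 + 7 = -64$)
$30306 + T{\left(98 \right)} = 30306 - 64 = 30242$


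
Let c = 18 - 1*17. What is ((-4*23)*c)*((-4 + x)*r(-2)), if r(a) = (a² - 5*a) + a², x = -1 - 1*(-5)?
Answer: 0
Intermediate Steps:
x = 4 (x = -1 + 5 = 4)
r(a) = -5*a + 2*a²
c = 1 (c = 18 - 17 = 1)
((-4*23)*c)*((-4 + x)*r(-2)) = (-4*23*1)*((-4 + 4)*(-2*(-5 + 2*(-2)))) = (-92*1)*(0*(-2*(-5 - 4))) = -0*(-2*(-9)) = -0*18 = -92*0 = 0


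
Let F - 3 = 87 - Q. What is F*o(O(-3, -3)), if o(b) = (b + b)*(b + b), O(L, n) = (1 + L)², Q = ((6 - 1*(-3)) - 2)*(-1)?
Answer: 6208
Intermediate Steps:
Q = -7 (Q = ((6 + 3) - 2)*(-1) = (9 - 2)*(-1) = 7*(-1) = -7)
F = 97 (F = 3 + (87 - 1*(-7)) = 3 + (87 + 7) = 3 + 94 = 97)
o(b) = 4*b² (o(b) = (2*b)*(2*b) = 4*b²)
F*o(O(-3, -3)) = 97*(4*((1 - 3)²)²) = 97*(4*((-2)²)²) = 97*(4*4²) = 97*(4*16) = 97*64 = 6208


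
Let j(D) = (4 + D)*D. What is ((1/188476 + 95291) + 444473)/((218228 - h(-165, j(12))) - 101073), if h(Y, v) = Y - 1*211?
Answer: 101732559665/22151772756 ≈ 4.5925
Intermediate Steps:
j(D) = D*(4 + D)
h(Y, v) = -211 + Y (h(Y, v) = Y - 211 = -211 + Y)
((1/188476 + 95291) + 444473)/((218228 - h(-165, j(12))) - 101073) = ((1/188476 + 95291) + 444473)/((218228 - (-211 - 165)) - 101073) = ((1/188476 + 95291) + 444473)/((218228 - 1*(-376)) - 101073) = (17960066517/188476 + 444473)/((218228 + 376) - 101073) = 101732559665/(188476*(218604 - 101073)) = (101732559665/188476)/117531 = (101732559665/188476)*(1/117531) = 101732559665/22151772756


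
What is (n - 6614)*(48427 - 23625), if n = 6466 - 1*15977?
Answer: -399932250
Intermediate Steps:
n = -9511 (n = 6466 - 15977 = -9511)
(n - 6614)*(48427 - 23625) = (-9511 - 6614)*(48427 - 23625) = -16125*24802 = -399932250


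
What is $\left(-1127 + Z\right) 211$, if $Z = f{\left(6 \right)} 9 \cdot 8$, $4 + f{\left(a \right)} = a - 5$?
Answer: $-283373$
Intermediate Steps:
$f{\left(a \right)} = -9 + a$ ($f{\left(a \right)} = -4 + \left(a - 5\right) = -4 + \left(-5 + a\right) = -9 + a$)
$Z = -216$ ($Z = \left(-9 + 6\right) 9 \cdot 8 = \left(-3\right) 9 \cdot 8 = \left(-27\right) 8 = -216$)
$\left(-1127 + Z\right) 211 = \left(-1127 - 216\right) 211 = \left(-1343\right) 211 = -283373$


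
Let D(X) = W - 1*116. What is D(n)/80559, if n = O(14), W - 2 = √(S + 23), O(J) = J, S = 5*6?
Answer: -38/26853 + √53/80559 ≈ -0.0013247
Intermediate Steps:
S = 30
W = 2 + √53 (W = 2 + √(30 + 23) = 2 + √53 ≈ 9.2801)
n = 14
D(X) = -114 + √53 (D(X) = (2 + √53) - 1*116 = (2 + √53) - 116 = -114 + √53)
D(n)/80559 = (-114 + √53)/80559 = (-114 + √53)*(1/80559) = -38/26853 + √53/80559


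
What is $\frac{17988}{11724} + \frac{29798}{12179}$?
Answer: $\frac{47368967}{11898883} \approx 3.981$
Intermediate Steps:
$\frac{17988}{11724} + \frac{29798}{12179} = 17988 \cdot \frac{1}{11724} + 29798 \cdot \frac{1}{12179} = \frac{1499}{977} + \frac{29798}{12179} = \frac{47368967}{11898883}$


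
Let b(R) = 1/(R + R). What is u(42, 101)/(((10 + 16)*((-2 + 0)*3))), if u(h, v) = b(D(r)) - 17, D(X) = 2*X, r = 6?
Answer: 407/3744 ≈ 0.10871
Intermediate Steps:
b(R) = 1/(2*R)
u(h, v) = -407/24 (u(h, v) = 1/(2*((2*6))) - 17 = (½)/12 - 17 = (½)*(1/12) - 17 = 1/24 - 17 = -407/24)
u(42, 101)/(((10 + 16)*((-2 + 0)*3))) = -407*1/(3*(-2 + 0)*(10 + 16))/24 = -407/(24*(26*(-2*3))) = -407/(24*(26*(-6))) = -407/24/(-156) = -407/24*(-1/156) = 407/3744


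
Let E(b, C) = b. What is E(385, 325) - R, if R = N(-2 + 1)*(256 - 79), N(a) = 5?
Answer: -500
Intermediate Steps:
R = 885 (R = 5*(256 - 79) = 5*177 = 885)
E(385, 325) - R = 385 - 1*885 = 385 - 885 = -500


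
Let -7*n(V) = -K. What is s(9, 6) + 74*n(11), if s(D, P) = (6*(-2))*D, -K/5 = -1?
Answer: -386/7 ≈ -55.143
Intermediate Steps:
K = 5 (K = -5*(-1) = 5)
s(D, P) = -12*D
n(V) = 5/7 (n(V) = -(-1)*5/7 = -1/7*(-5) = 5/7)
s(9, 6) + 74*n(11) = -12*9 + 74*(5/7) = -108 + 370/7 = -386/7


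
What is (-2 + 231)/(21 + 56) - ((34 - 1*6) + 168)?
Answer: -14863/77 ≈ -193.03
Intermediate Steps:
(-2 + 231)/(21 + 56) - ((34 - 1*6) + 168) = 229/77 - ((34 - 6) + 168) = 229*(1/77) - (28 + 168) = 229/77 - 1*196 = 229/77 - 196 = -14863/77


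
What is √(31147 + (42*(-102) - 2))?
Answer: √26861 ≈ 163.89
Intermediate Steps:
√(31147 + (42*(-102) - 2)) = √(31147 + (-4284 - 2)) = √(31147 - 4286) = √26861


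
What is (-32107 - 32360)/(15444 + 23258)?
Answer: -64467/38702 ≈ -1.6657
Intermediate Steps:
(-32107 - 32360)/(15444 + 23258) = -64467/38702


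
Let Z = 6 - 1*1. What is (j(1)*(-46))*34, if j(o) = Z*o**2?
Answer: -7820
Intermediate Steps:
Z = 5 (Z = 6 - 1 = 5)
j(o) = 5*o**2
(j(1)*(-46))*34 = ((5*1**2)*(-46))*34 = ((5*1)*(-46))*34 = (5*(-46))*34 = -230*34 = -7820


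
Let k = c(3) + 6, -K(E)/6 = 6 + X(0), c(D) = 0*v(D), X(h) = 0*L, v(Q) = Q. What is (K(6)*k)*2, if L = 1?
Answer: -432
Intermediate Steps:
X(h) = 0 (X(h) = 0*1 = 0)
c(D) = 0 (c(D) = 0*D = 0)
K(E) = -36 (K(E) = -6*(6 + 0) = -6*6 = -36)
k = 6 (k = 0 + 6 = 6)
(K(6)*k)*2 = -36*6*2 = -216*2 = -432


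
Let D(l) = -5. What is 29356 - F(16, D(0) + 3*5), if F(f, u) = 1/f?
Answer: 469695/16 ≈ 29356.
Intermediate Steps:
29356 - F(16, D(0) + 3*5) = 29356 - 1/16 = 469695/16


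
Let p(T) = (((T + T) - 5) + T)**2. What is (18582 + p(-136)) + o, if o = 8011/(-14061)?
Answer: 2659644200/14061 ≈ 1.8915e+5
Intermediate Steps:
o = -8011/14061 (o = 8011*(-1/14061) = -8011/14061 ≈ -0.56973)
p(T) = (-5 + 3*T)**2 (p(T) = ((2*T - 5) + T)**2 = ((-5 + 2*T) + T)**2 = (-5 + 3*T)**2)
(18582 + p(-136)) + o = (18582 + (-5 + 3*(-136))**2) - 8011/14061 = (18582 + (-5 - 408)**2) - 8011/14061 = (18582 + (-413)**2) - 8011/14061 = (18582 + 170569) - 8011/14061 = 189151 - 8011/14061 = 2659644200/14061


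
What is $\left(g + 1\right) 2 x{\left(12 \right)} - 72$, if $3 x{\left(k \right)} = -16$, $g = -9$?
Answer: $\frac{40}{3} \approx 13.333$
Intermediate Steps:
$x{\left(k \right)} = - \frac{16}{3}$ ($x{\left(k \right)} = \frac{1}{3} \left(-16\right) = - \frac{16}{3}$)
$\left(g + 1\right) 2 x{\left(12 \right)} - 72 = \left(-9 + 1\right) 2 \left(- \frac{16}{3}\right) - 72 = \left(-8\right) 2 \left(- \frac{16}{3}\right) - 72 = \left(-16\right) \left(- \frac{16}{3}\right) - 72 = \frac{256}{3} - 72 = \frac{40}{3}$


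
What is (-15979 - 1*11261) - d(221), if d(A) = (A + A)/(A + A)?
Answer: -27241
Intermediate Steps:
d(A) = 1 (d(A) = (2*A)/((2*A)) = (2*A)*(1/(2*A)) = 1)
(-15979 - 1*11261) - d(221) = (-15979 - 1*11261) - 1*1 = (-15979 - 11261) - 1 = -27240 - 1 = -27241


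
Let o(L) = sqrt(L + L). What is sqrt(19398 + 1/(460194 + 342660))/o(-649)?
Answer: -I*sqrt(450819089612047871)/173684082 ≈ -3.8658*I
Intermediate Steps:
o(L) = sqrt(2)*sqrt(L) (o(L) = sqrt(2*L) = sqrt(2)*sqrt(L))
sqrt(19398 + 1/(460194 + 342660))/o(-649) = sqrt(19398 + 1/(460194 + 342660))/((sqrt(2)*sqrt(-649))) = sqrt(19398 + 1/802854)/((sqrt(2)*(I*sqrt(649)))) = sqrt(19398 + 1/802854)/((I*sqrt(1298))) = sqrt(15573761893/802854)*(-I*sqrt(1298)/1298) = (sqrt(1389273003426958)/267618)*(-I*sqrt(1298)/1298) = -I*sqrt(450819089612047871)/173684082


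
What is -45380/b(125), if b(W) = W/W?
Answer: -45380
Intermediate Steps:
b(W) = 1
-45380/b(125) = -45380/1 = -45380*1 = -45380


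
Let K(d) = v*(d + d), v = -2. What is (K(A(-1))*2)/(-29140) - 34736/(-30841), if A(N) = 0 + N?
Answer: 252990078/224676685 ≈ 1.1260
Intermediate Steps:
A(N) = N
K(d) = -4*d (K(d) = -2*(d + d) = -4*d)
(K(A(-1))*2)/(-29140) - 34736/(-30841) = (-4*(-1)*2)/(-29140) - 34736/(-30841) = (4*2)*(-1/29140) - 34736*(-1/30841) = 8*(-1/29140) + 34736/30841 = -2/7285 + 34736/30841 = 252990078/224676685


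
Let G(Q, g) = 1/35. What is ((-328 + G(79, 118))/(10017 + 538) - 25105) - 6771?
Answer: -11775802779/369425 ≈ -31876.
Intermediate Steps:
G(Q, g) = 1/35
((-328 + G(79, 118))/(10017 + 538) - 25105) - 6771 = ((-328 + 1/35)/(10017 + 538) - 25105) - 6771 = (-11479/35/10555 - 25105) - 6771 = (-11479/35*1/10555 - 25105) - 6771 = (-11479/369425 - 25105) - 6771 = -9274426104/369425 - 6771 = -11775802779/369425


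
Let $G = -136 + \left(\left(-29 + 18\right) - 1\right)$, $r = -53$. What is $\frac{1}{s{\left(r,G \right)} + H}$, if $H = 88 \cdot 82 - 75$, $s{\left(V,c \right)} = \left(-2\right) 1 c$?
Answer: $\frac{1}{7437} \approx 0.00013446$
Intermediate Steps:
$G = -148$ ($G = -136 - 12 = -148$)
$s{\left(V,c \right)} = - 2 c$
$H = 7141$ ($H = 7216 - 75 = 7141$)
$\frac{1}{s{\left(r,G \right)} + H} = \frac{1}{\left(-2\right) \left(-148\right) + 7141} = \frac{1}{296 + 7141} = \frac{1}{7437}$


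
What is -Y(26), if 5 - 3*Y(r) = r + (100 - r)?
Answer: 95/3 ≈ 31.667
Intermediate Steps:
Y(r) = -95/3 (Y(r) = 5/3 - (r + (100 - r))/3 = 5/3 - 1/3*100 = 5/3 - 100/3 = -95/3)
-Y(26) = -1*(-95/3) = 95/3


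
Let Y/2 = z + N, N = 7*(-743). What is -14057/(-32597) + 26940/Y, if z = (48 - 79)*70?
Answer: -111822481/80090829 ≈ -1.3962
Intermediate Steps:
N = -5201
z = -2170 (z = -31*70 = -2170)
Y = -14742 (Y = 2*(-2170 - 5201) = 2*(-7371) = -14742)
-14057/(-32597) + 26940/Y = -14057/(-32597) + 26940/(-14742) = -14057*(-1/32597) + 26940*(-1/14742) = 14057/32597 - 4490/2457 = -111822481/80090829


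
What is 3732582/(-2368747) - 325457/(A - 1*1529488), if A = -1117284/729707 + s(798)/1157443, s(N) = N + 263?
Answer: -1001831172865737283489/735033105662297375837 ≈ -1.3630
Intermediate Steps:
s(N) = 263 + N
A = -1292418325685/844594259201 (A = -1117284/729707 + (263 + 798)/1157443 = -1117284*1/729707 + 1061*(1/1157443) = -1117284/729707 + 1061/1157443 = -1292418325685/844594259201 ≈ -1.5302)
3732582/(-2368747) - 325457/(A - 1*1529488) = 3732582/(-2368747) - 325457/(-1292418325685/844594259201 - 1*1529488) = 3732582*(-1/2368747) - 325457/(-1292418325685/844594259201 - 1529488) = -20622/13087 - 325457/(-1291798076735144773/844594259201) = -20622/13087 - 325457*(-844594259201/1291798076735144773) = -20622/13087 + 274879113816779857/1291798076735144773 = -1001831172865737283489/735033105662297375837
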